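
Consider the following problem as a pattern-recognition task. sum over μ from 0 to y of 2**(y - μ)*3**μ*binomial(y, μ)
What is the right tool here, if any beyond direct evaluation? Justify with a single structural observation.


Method: the binomial theorem — terms weighting binomial(y, μ) against matched powers of 3 and 2 reassemble into (3 + 2)^y by the binomial theorem.


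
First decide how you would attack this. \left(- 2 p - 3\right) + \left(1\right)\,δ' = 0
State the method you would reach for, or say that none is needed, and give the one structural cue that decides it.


Technique: no special technique — solved for the derivative, no δ appears — this is antidifferentiation in p wearing ODE clothing.


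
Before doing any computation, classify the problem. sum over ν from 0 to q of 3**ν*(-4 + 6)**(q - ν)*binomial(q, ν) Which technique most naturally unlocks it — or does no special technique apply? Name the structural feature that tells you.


Method: the binomial theorem — binomial(q, ν) weighting matched powers of 3 and (-4 + 6) is the expanded form of (3 + (-4 + 6))^q — fold it back up.


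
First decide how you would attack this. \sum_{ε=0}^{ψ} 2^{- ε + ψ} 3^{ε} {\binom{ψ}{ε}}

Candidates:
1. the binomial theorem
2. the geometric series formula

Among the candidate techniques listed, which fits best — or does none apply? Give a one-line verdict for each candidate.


Diagnosis: the binomial theorem — {\binom{ψ}{ε}} weighting matched powers of 3 and 2 is the expanded form of (3 + 2)^ψ — fold it back up.
- the binomial theorem — applicable, and directly so.
- the geometric series formula — there is no constant term-to-term ratio.


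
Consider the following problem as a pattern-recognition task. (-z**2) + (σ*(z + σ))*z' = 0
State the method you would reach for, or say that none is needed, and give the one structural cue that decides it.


Technique: the homogeneous substitution — the slope's numerator and denominator have matching total degree, so it depends only on z/σ and the ratio substitution collapses it. Suitably rearranged — at times with the variables' roles exchanged — this doubles as a Bernoulli equation; the homogeneous reading needs no such setup.


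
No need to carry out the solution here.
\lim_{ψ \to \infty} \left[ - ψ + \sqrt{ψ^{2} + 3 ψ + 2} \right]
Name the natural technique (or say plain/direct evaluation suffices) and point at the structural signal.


Technique: conjugate multiplication — this difference gives up after one conjugate multiplication — the radical structure cancels against its conjugate.


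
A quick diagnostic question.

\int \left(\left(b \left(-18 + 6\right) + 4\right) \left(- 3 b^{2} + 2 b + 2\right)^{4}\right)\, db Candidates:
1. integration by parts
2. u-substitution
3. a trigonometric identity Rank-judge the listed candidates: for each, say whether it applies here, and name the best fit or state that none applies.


Verdict: u-substitution — the only nontrivial dependence routes through - 3 b^{2} + 2 b + 2, whose derivative supplies the leftover factor up to a constant multiple — u = - 3 b^{2} + 2 b + 2 flattens it. Expanding everything out would also get there; the substitution is the systematic route.
- integration by parts: parts would only shuffle a directly integrable integrand.
- u-substitution — yes, a natural case for it.
- a trigonometric identity: no sine or cosine appears, so there is nothing for a trigonometric identity to act on.


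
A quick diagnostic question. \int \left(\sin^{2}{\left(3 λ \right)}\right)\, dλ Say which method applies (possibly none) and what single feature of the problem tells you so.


Technique: a trigonometric identity — the even exponent on \sin^{2}{\left(3 λ \right)} signals one move: rewrite via cos of the doubled angle.


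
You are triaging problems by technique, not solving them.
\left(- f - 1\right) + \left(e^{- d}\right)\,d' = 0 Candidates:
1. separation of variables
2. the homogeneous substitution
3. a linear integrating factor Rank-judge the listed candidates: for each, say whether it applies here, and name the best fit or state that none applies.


Method: separation of variables — solved for the derivative, the right side splits multiplicatively into a function of each variable alone — divide and integrate each side.
- separation of variables: yes — fits the structure here.
- the homogeneous substitution: the slope is not a function of the ratio of the variables alone.
- a linear integrating factor — the unknown enters nonlinearly (through a power, a denominator, or a transcendental function), which the linear integrating-factor recipe cannot absorb as-is — any repair would come from a preliminary substitution, not the factor.


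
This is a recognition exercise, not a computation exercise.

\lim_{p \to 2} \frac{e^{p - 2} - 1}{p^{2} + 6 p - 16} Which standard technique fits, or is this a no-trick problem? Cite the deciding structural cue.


Method: l'Hôpital's rule (0/0) — both numerator and denominator vanish at 2: the genuine 0/0 indeterminate that l'Hôpital exists for. Expanding numerator and denominator to first order gives the same value — the rule automates exactly that.


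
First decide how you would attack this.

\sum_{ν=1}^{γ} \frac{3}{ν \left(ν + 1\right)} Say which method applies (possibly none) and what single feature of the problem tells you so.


Diagnosis: telescoping — the denominator's roots in \frac{3}{ν \left(ν + 1\right)} sit an integer apart: decomposition produces a self-cancelling chain.


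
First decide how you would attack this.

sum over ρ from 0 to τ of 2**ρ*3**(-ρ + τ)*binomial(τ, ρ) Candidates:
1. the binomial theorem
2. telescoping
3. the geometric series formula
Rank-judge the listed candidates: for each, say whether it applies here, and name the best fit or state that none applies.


Technique: the binomial theorem — binomial(τ, ρ) weighting matched powers of 2 and 3 is the expanded form of (2 + 3)^τ — fold it back up.
- the binomial theorem: yes, a natural case for it.
- telescoping: in the displayed form, no term reappears at a neighboring index to cancel against.
- the geometric series formula — consecutive terms are not related by a fixed multiplier.


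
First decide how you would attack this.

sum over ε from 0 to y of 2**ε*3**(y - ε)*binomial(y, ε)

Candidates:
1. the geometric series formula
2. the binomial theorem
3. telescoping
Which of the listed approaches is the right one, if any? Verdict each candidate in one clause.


Method: the binomial theorem — terms weighting binomial(y, ε) against matched powers of 2 and 3 reassemble into (2 + 3)^y by the binomial theorem.
- the geometric series formula: no single multiplier carries one term to the next throughout the sum.
- the binomial theorem — yes, a natural case for it.
- telescoping — neither a shifted-difference shape nor integer-spaced poles are present.


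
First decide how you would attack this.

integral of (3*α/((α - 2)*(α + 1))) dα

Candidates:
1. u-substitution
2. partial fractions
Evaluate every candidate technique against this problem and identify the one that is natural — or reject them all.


Technique: partial fractions — the bottom factors while the top stays lower-degree — split into simple fractions and integrate piece by piece.
- u-substitution: no subexpression of the integrand serves as a whole-integral substitution inner — individual terms may offer their own, but none carries its derivative as a factor of the full integrand; a working change of variable would have to be constructed from outside the expression.
- partial fractions: yes — fits the structure here.


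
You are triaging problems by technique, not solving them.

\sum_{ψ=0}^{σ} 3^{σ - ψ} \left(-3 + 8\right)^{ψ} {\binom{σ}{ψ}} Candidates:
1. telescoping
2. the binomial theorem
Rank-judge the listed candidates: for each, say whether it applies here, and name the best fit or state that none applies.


Best approach: the binomial theorem — the summand is term ψ of a binomial expansion in (-3 + 8) and 3; the whole sum is a single power.
- telescoping — writing out consecutive terms as given produces no pairwise cancellation.
- the binomial theorem — yes — fits the structure here.


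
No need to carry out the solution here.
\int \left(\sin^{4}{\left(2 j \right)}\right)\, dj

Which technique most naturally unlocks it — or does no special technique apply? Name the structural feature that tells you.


Best approach: a trigonometric identity — reduce \sin^{4}{\left(2 j \right)} with the power-reduction formula and the integral becomes first-degree trigonometry.


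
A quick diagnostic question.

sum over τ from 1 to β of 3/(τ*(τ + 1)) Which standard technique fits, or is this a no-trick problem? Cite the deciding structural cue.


Verdict: telescoping — integer-spaced poles in 3/(τ*(τ + 1)) are the telescoping signature in disguise.


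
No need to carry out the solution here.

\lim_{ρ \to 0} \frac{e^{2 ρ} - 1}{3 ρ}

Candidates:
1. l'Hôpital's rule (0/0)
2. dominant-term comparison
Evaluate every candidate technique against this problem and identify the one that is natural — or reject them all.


Best approach: l'Hôpital's rule (0/0) — both numerator and denominator vanish at 0: the genuine 0/0 indeterminate that l'Hôpital exists for. Expanding numerator and denominator to first order gives the same value — the rule automates exactly that.
- l'Hôpital's rule (0/0) — yes — fits the structure here.
- dominant-term comparison: this limit is not decided by comparing leading-term growth at infinity.


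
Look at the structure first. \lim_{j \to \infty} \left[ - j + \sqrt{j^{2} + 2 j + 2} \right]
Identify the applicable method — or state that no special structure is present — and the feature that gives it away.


Diagnosis: conjugate multiplication — infinity minus infinity with a radical in play — multiply by the conjugate so the divergences of \sqrt{j^{2} + 2 j + 2} and j annihilate.


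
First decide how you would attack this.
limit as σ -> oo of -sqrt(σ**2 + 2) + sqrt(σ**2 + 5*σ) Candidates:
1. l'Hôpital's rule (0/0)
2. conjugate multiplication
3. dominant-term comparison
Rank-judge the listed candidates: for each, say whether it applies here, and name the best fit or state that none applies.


Best approach: conjugate multiplication — infinity minus infinity with a radical in play — multiply by the conjugate so the divergences of sqrt(σ**2 + 5*σ) and sqrt(σ**2 + 2) annihilate.
- l'Hôpital's rule (0/0) — substitution produces ∞ − ∞ rather than a vanishing quotient; the rule needs a 0/0 ratio to act on.
- conjugate multiplication: a fit — the right tool for this form.
- dominant-term comparison: this is not a rational comparison of growth rates at infinity.


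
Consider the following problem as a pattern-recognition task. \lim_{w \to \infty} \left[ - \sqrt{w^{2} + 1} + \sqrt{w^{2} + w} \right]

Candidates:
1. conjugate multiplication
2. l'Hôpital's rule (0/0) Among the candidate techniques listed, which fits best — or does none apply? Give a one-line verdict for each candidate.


Verdict: conjugate multiplication — an infinity-minus-infinity difference with a surviving radical — multiply by the conjugate to cancel the divergence.
- conjugate multiplication: applicable, and directly so.
- l'Hôpital's rule (0/0) — substitution produces ∞ − ∞ rather than a vanishing quotient; the rule needs a 0/0 ratio to act on.


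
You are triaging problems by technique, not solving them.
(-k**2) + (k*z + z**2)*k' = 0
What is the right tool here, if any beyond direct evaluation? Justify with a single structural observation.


Method: the homogeneous substitution — solved for the derivative, the right side is unchanged under scaling z and k together — it depends only on the ratio k/z, so substitute a single ratio variable. A Bernoulli-style rewrite — possibly after exchanging which variable is treated as dependent — would work as well; the homogeneous substitution is the more immediate reading here.


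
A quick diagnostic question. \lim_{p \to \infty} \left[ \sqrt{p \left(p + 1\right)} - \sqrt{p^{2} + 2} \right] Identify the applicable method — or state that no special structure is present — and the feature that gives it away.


Best approach: conjugate multiplication — divergence minus divergence hides a finite answer — expose it by pairing \sqrt{p \left(p + 1\right)} - \sqrt{p^{2} + 2} with its conjugate.


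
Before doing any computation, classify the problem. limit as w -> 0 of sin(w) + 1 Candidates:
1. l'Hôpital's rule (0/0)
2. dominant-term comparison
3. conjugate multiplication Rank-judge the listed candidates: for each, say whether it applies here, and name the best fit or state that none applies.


Method: no special technique — the expression is continuous at 0 — substitute and evaluate; no indeterminate form appears.
- l'Hôpital's rule (0/0) — substituting the point produces a determinate value, not a 0 over 0 clash.
- dominant-term comparison — this limit is not decided by comparing leading-term growth at infinity.
- conjugate multiplication — no difference of divergent radicals appears, so rationalizing has nothing to cancel.


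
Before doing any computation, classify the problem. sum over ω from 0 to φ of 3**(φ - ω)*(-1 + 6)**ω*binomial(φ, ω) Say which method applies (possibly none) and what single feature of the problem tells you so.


Best approach: the binomial theorem — the binomial coefficients weight matched powers of (-1 + 6) and 3, which is exactly the expansion of a binomial power.


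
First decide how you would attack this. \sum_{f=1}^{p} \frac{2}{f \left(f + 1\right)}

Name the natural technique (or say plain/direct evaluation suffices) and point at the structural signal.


Diagnosis: telescoping — \frac{2}{f \left(f + 1\right)} is a collapsed telescope: expand it into simple fractions to see the cancellation.


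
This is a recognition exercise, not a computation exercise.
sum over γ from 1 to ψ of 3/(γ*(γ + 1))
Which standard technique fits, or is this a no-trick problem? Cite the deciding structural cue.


Best approach: telescoping — 3/(γ*(γ + 1)) hides a difference of shifted reciprocals — decompose it and the middle of the sum vanishes.


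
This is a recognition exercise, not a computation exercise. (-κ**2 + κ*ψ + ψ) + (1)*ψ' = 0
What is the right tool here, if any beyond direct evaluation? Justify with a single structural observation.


Diagnosis: a linear integrating factor — linear in the unknown with genuine forcing: multiply through by the exponential of the integrated coefficient and the left side closes into one derivative.


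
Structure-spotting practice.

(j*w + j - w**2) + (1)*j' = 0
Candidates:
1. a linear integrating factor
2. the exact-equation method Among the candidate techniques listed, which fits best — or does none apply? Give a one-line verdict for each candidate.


Verdict: a linear integrating factor — the unknown enters only to the first power against a nonzero forcing term — the integrating-factor template applies directly.
- a linear integrating factor — applies; the problem has the shape this method handles.
- the exact-equation method: the mixed partial derivatives differ, so the left side is not a total differential.


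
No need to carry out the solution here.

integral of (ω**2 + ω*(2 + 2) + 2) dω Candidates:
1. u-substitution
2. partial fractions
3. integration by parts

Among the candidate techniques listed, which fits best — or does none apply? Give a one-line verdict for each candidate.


Technique: no special technique — scan for structure and find none: constant multiples of powers of ω, integrate directly.
- u-substitution — no substitution does more than relabel what direct integration already handles.
- partial fractions — the expression is not a ratio of polynomials that decomposes further.
- integration by parts: parts would only shuffle a directly integrable integrand.


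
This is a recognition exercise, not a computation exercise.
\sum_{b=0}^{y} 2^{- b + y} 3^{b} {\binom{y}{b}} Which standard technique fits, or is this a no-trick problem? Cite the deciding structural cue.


Verdict: the binomial theorem — terms weighting {\binom{y}{b}} against matched powers of 3 and 2 reassemble into (3 + 2)^y by the binomial theorem.


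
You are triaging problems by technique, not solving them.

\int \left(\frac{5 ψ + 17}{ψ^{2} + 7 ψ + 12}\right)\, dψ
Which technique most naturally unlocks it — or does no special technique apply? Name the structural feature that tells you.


Diagnosis: partial fractions — break ψ^{2} + 7 ψ + 12 into its roots and the integral splits into logarithm-sized bites.


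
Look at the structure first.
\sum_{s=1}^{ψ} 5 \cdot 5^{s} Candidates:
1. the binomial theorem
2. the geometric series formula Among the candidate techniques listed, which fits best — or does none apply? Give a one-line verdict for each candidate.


Verdict: the geometric series formula — consecutive terms stand in a fixed index-free ratio — the geometric sum formula closes it.
- the binomial theorem — there is no pair of bases whose matched powers would reassemble into a single binomial power.
- the geometric series formula: a fit — the right tool for this form.


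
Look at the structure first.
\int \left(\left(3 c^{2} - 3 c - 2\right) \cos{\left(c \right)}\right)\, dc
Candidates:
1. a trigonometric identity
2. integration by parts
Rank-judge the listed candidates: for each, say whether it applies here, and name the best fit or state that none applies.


Best approach: integration by parts — 3 c^{2} - 3 c - 2 dies after finitely many derivatives while \cos{\left(c \right)} cycles under integration — the tabular/parts setup.
- a trigonometric identity: no identity rewrites this into an easier trigonometric form.
- integration by parts: applies; the problem has the shape this method handles.


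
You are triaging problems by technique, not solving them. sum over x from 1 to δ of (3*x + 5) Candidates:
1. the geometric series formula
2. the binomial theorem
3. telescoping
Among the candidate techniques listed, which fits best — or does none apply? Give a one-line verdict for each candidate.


Best approach: no special technique — Faulhaber territory: sum each constant-multiple power of x with its closed-form formula, no trick required.
- the geometric series formula — dividing successive terms gives an index-dependent quantity, not a constant.
- the binomial theorem — there is no pair of bases whose matched powers would reassemble into a single binomial power.
- telescoping: the summand is not presented as a shifted difference — a telescoping rewrite may exist, but the displayed structure does not offer one.


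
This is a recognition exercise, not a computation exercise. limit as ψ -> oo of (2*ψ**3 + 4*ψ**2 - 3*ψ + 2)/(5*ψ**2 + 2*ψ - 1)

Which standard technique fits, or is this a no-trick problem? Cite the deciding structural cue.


Best approach: dominant-term comparison — as ψ grows, only the highest-degree terms matter — compare leading terms and read the limit off. l'Hôpital's at-infinity variant applies to the expression viewed as a single quotient; the leading-term comparison is the direct route.


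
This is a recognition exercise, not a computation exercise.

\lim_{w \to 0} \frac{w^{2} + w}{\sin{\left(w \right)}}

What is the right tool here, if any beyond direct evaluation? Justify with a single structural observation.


Technique: l'Hôpital's rule (0/0) — numerator and denominator both vanish at 0 — a genuine 0/0 form, which is exactly when l'Hôpital applies. One could equally expand both pieces locally and compare leading terms; the rule does that in one stroke.


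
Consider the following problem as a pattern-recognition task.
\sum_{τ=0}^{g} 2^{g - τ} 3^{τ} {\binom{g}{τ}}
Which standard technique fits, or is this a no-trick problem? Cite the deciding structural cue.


Best approach: the binomial theorem — {\binom{g}{τ}} weighting matched powers of 3 and 2 is the expanded form of (3 + 2)^g — fold it back up.


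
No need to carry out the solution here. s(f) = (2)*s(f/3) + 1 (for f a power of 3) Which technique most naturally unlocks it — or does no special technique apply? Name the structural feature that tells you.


Method: the master substitution — the argument contracts 3-fold per step: reindex f exponentially and solve the linear recurrence in the new index.


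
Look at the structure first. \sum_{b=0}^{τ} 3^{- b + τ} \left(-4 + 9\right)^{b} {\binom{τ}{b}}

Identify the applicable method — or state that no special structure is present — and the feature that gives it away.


Diagnosis: the binomial theorem — binomial coefficients against complementary powers of (-4 + 9) and 3: recognize the binomial expansion and resum.


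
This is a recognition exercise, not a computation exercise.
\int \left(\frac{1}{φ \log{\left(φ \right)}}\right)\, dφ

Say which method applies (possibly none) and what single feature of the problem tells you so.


Technique: u-substitution — everything non-trivial happens through the inner expression \log{\left(φ \right)}, and its derivative accounts for the remaining factor up to a constant, so set u = \log{\left(φ \right)}.


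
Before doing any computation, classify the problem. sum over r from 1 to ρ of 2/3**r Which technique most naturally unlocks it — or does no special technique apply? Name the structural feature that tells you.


Technique: the geometric series formula — consecutive terms stand in a fixed index-free ratio — the geometric sum formula closes it.


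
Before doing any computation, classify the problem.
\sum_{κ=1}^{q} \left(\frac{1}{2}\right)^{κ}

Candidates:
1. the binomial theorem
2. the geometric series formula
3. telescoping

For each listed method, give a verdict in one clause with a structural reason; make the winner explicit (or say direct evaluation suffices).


Diagnosis: the geometric series formula — each summand is the previous one scaled by \frac{1}{2}; that constant multiplier is itself the geometric structure.
- the binomial theorem — no binomial coefficients pair with matched powers.
- the geometric series formula: yes, a natural case for it.
- telescoping — computed from the summand as displayed, the partial sums build up without the pairwise collapse telescoping exploits.


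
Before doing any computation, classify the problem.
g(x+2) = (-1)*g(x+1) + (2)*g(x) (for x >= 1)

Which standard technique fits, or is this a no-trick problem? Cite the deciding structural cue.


Diagnosis: the characteristic-root method — fixed numeric weights on consecutive terms and no forcing term added: the root method in its home territory.


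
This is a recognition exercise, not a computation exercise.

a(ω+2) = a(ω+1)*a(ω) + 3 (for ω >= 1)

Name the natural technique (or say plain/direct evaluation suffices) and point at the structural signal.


Diagnosis: no special technique — the recurrence is nonlinear in the sequence terms; no linear-recurrence method fits it as written — one iterates or studies it directly.


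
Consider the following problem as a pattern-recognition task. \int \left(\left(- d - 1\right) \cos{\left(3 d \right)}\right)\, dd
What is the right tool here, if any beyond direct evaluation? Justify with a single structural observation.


Method: integration by parts — a polynomial - d - 1 against the kernel \cos{\left(3 d \right)} is the signature bounded-ladder case for integration by parts.


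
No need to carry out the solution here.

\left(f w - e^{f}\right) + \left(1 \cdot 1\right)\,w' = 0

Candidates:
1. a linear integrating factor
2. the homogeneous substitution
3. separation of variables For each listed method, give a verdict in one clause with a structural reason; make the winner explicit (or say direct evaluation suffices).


Best approach: a linear integrating factor — w enters only linearly with coefficient f; multiply by exp of the integral of f and the left side becomes one derivative.
- a linear integrating factor — yes, a natural case for it.
- the homogeneous substitution — the slope changes under joint rescaling, failing the degree-zero test.
- separation of variables — no algebra isolates the independent variable on one side and the unknown on the other.


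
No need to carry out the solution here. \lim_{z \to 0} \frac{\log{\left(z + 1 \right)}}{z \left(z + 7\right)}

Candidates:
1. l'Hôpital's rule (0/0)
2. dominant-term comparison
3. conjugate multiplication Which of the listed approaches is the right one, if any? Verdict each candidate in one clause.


Technique: l'Hôpital's rule (0/0) — plug in 0: top and bottom both hit zero, so differentiate each and retry. A local series expansion at the point resolves it as well; the rule is the packaged version of that step.
- l'Hôpital's rule (0/0) — applicable, and directly so.
- dominant-term comparison — no ranking of term growth rates resolves the limit here.
- conjugate multiplication: multiplying by a conjugate would not remove any indeterminacy here.


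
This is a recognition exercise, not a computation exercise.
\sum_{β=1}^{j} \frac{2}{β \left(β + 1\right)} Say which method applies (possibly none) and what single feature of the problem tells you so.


Best approach: telescoping — split \frac{2}{β \left(β + 1\right)} by partial fractions and the pieces are one function at shifted arguments — interior terms cancel.


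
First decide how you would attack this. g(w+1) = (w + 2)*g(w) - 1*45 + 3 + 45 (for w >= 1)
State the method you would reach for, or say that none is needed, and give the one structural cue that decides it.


Verdict: a summation factor — one step of memory with a weight w + 2 that changes as the index grows — the summation-factor construction is built for this.


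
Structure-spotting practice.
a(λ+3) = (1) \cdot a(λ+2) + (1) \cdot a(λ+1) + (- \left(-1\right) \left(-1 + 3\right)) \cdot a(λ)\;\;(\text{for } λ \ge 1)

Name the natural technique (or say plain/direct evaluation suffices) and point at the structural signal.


Best approach: the characteristic-root method — the recurrence treats every index alike (constant coefficients, no forcing) — precisely the regime where r^λ trials close it.


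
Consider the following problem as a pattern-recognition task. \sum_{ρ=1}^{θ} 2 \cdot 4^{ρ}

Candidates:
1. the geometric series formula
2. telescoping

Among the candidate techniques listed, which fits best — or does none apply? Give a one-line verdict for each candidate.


Best approach: the geometric series formula — check a ratio of consecutive terms: it is 4, independent of the index, so the geometric formula closes the sum.
- the geometric series formula — yes, a natural case for it.
- telescoping: as presented, consecutive terms share no shifted copy to cancel against — no rewrite is on display to change that.


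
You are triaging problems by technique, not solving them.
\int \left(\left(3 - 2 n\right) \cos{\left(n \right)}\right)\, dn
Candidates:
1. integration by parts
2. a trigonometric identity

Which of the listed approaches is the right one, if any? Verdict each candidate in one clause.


Technique: integration by parts — the integrand splits as 3 - 2 n times \cos{\left(n \right)} — repeatedly differentiating the polynomial part kills it, which is the parts ladder.
- integration by parts — applies; the problem has the shape this method handles.
- a trigonometric identity — there is no trigonometric structure whose rewriting would simplify the integrand.


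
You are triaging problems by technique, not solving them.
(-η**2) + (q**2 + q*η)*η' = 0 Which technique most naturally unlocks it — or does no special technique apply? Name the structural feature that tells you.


Best approach: the homogeneous substitution — the slope is degree-zero homogeneous: the ratio substitution v = η/q collapses it. Rewriting — with the variables' roles exchanged where the shape demands it — would expose a Bernoulli structure too; the homogeneous substitution simply reads the degrees directly.


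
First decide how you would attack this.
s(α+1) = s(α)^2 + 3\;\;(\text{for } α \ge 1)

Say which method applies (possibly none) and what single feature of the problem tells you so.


Technique: no special technique — no ansatz, no master substitution, no summation factor survives the nonlinearity here.


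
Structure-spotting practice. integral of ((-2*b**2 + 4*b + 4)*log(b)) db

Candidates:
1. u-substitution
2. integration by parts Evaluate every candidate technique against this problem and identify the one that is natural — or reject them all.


Best approach: integration by parts — a polynomial next to log(b): integrate the polynomial, differentiate the log, and the integral simplifies in one pass.
- u-substitution — no subexpression of the integrand pairs with its own derivative as a factor — individual terms may offer their own substitutions, but any change of variable covering the whole integral would have to be constructed from outside the expression.
- integration by parts — a fit — the right tool for this form.


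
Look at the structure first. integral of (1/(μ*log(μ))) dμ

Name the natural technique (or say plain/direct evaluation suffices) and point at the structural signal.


Diagnosis: u-substitution — read it as f(log(μ)) times a constant multiple of d(log(μ)): one substitution, u = log(μ), finishes it.


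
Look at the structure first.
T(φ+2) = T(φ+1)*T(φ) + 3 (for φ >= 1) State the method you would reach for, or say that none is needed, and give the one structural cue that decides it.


Technique: no special technique — once the recursion is nonlinear, characteristic roots, master substitutions, and summation factors are all off the table.


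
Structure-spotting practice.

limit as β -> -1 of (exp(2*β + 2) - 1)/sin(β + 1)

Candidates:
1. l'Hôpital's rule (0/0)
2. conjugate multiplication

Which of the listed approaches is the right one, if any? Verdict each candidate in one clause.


Technique: l'Hôpital's rule (0/0) — both numerator and denominator vanish at -1: the genuine 0/0 indeterminate that l'Hôpital exists for. Known elementary limits would finish this too — the rule just bypasses the case analysis.
- l'Hôpital's rule (0/0): applicable, and directly so.
- conjugate multiplication: there are no radicals in tension whose conjugate would simplify matters.


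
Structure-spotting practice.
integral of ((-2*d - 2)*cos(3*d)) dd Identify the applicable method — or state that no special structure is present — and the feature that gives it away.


Method: integration by parts — a polynomial -2*d - 2 against the kernel cos(3*d) is the signature bounded-ladder case for integration by parts.


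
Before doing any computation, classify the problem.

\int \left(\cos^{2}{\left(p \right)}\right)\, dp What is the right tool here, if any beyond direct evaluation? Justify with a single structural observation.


Diagnosis: a trigonometric identity — the exponent on \cos^{2}{\left(p \right)} is even — the power-reduction identity is the standard preprocessing step.


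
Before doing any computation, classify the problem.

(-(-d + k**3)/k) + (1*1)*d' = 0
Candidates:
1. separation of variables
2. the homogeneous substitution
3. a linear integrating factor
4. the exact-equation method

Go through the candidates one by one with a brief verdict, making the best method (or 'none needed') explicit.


Best approach: a linear integrating factor — linear in the unknown with genuine forcing: multiply through by the exponential of the integrated coefficient and the left side closes into one derivative.
- separation of variables — no algebra isolates the independent variable on one side and the unknown on the other.
- the homogeneous substitution: the slope changes under joint rescaling, failing the degree-zero test.
- a linear integrating factor — yes — fits the structure here.
- the exact-equation method — the cross partial derivatives disagree, so no single potential exists.


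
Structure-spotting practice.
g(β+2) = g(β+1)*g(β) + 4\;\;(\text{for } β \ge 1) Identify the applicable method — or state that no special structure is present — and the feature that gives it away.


Method: no special technique — the recurrence is nonlinear in the sequence values; study it directly, no linear machinery applies.


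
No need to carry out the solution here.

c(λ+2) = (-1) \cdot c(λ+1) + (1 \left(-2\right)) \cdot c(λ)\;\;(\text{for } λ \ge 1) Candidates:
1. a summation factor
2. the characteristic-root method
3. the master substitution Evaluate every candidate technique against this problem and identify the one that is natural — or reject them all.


Technique: the characteristic-root method — constant coefficients and linearity mean the ansatz r^λ reduces it to solving the characteristic polynomial.
- a summation factor: a summation factor telescopes one-step recursions; this one carries higher-order memory.
- the characteristic-root method — yes — fits the structure here.
- the master substitution: the recursion steps by a constant offset, so exponential reindexing is pointless.


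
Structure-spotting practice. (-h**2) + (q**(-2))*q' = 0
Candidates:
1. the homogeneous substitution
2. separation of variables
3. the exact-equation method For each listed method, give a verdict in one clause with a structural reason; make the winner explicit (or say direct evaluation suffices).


Best approach: separation of variables — separating collects all q-dependence with the derivative and leaves all h-dependence opposite: variables separate.
- the homogeneous substitution — the ratio substitution does not collapse this equation.
- separation of variables — applies; the problem has the shape this method handles.
- the exact-equation method — any potential here is of the trivial single-variable kind; the exact method earns its name only with genuine cross terms.


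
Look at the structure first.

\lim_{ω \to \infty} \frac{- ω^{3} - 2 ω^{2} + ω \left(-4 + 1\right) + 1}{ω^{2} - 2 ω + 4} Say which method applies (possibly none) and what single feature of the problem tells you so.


Diagnosis: dominant-term comparison — divide through by the highest power of ω; every lower-order term dies and the dominant terms decide the limit. Viewed as a single quotient this is an ∞/∞ form — an at-infinity application of l'Hôpital's rule would also resolve it; comparing leading growth reads the answer without differentiating.


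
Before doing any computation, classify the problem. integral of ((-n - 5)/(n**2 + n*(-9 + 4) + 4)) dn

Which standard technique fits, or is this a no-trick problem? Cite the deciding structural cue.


Technique: partial fractions — a proper rational integrand over the factorable (n**2 + n*(-9 + 4) + 4): partial fractions reduce it to elementary pieces.


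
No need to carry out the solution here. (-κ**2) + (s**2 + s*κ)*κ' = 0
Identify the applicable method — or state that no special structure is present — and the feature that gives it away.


Method: the homogeneous substitution — the slope's numerator and denominator have matching total degree, so it depends only on κ/s and the ratio substitution collapses it. A Bernoulli-style rewrite — possibly after exchanging which variable is treated as dependent — would work as well; the homogeneous substitution is the more immediate reading here.


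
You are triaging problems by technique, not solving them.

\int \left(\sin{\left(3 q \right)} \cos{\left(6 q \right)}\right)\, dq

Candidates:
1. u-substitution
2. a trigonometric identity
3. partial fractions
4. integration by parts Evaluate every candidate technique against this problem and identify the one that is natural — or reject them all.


Technique: a trigonometric identity — the identity turns \sin{\left(3 q \right)} \cos{\left(6 q \right)} into two lone cosines/sines, each trivially integrable.
- u-substitution: no subexpression of the integrand pairs with its own derivative as a factor — individual terms may offer their own substitutions, but any change of variable covering the whole integral would have to be constructed from outside the expression.
- a trigonometric identity — applicable, and directly so.
- partial fractions: the expression is not a ratio of polynomials that decomposes further.
- integration by parts: not the fit here: there is no polynomial factor to ladder down — parts can still close the trigonometric product by recursion, though the identity rewrite is the direct route.


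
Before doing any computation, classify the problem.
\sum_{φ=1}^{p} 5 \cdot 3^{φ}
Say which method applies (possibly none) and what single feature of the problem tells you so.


Method: the geometric series formula — the ratio of consecutive terms is the constant 3, independent of the index — a geometric sum.


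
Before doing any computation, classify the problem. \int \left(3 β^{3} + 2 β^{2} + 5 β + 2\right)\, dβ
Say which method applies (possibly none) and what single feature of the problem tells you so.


Verdict: no special technique — scan for structure and find none: constant multiples of powers of β, integrate directly.


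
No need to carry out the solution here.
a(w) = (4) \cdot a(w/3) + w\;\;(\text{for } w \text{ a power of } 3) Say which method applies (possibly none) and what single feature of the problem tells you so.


Technique: the master substitution — the argument shrinks by the factor 3, so measure the index on a logarithmic scale and the recursion becomes a shift.


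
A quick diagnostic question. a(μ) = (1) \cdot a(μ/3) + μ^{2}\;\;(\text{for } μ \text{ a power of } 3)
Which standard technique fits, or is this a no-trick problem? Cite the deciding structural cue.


Method: the master substitution — the argument shrinks by the factor 3, so measure the index on a logarithmic scale and the recursion becomes a shift.


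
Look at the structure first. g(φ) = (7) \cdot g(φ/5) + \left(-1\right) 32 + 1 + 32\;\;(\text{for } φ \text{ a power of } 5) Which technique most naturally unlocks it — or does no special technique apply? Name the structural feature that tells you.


Technique: the master substitution — treat m = log base 5 of φ as the new clock: one recursion step advances m by one while φ scales by 5.


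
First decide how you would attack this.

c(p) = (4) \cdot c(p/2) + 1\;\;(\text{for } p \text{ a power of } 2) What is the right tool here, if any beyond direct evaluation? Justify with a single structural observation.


Best approach: the master substitution — treat m = log base 2 of p as the new clock: one recursion step advances m by one while p scales by 2.


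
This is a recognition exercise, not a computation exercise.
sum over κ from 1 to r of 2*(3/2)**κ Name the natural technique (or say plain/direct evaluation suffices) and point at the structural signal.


Technique: the geometric series formula — term-over-term division gives 3/2 every time — index-free ratio, geometric sum formula applies.


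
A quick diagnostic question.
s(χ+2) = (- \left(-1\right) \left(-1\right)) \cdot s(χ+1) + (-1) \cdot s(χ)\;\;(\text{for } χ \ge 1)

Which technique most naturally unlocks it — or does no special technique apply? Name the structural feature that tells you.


Technique: the characteristic-root method — this is the constant-coefficient homogeneous case — the whole solution in χ reduces to a polynomial's roots.
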